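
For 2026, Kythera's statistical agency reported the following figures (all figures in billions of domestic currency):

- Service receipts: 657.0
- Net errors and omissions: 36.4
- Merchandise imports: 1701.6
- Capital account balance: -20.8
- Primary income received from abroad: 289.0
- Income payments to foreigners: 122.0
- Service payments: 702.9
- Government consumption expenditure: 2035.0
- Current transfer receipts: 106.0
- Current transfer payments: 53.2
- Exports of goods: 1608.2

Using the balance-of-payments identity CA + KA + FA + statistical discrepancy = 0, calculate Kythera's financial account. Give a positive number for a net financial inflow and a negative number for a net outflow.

Goods balance = 1608.2 - 1701.6 = -93.4
Services balance = 657.0 - 702.9 = -45.9
Trade balance (goods + services) = -93.4 + (-45.9) = -139.3
Net primary income = 289.0 - 122.0 = 167.0
Net secondary income = 106.0 - 53.2 = 52.8
Current account = -139.3 + 167.0 + 52.8 = 80.5
Financial account = -(80.5 + (-20.8) + 36.4) = -96.1

-96.1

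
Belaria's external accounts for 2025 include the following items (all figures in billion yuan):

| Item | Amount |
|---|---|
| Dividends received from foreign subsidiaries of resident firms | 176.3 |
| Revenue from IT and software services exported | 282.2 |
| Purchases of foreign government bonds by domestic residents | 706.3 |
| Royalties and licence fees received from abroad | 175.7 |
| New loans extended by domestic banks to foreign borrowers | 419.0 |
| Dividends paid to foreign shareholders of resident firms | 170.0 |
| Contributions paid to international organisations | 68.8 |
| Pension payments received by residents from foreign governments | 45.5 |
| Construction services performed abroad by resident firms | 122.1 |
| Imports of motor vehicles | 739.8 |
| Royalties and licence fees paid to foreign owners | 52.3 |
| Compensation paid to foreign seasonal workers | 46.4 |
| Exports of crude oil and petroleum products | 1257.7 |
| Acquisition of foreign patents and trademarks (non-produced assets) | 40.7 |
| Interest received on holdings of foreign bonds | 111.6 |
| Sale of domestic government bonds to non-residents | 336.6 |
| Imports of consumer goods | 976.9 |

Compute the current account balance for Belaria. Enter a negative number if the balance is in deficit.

Goods: -739.8 - 976.9 + 1257.7 = -459.0
Services: 175.7 + 122.1 + 282.2 - 52.3 = 527.7
Primary income: 111.6 + 176.3 - 170.0 - 46.4 = 71.5
Secondary income: -68.8 + 45.5 = -23.3
Current account = (-459.0) + 527.7 + 71.5 + (-23.3) = 116.9
(Excluded from the current account — financial account: purchases of foreign government bonds by domestic residents 706.3, new loans extended by domestic banks to foreign borrowers 419.0, sale of domestic government bonds to non-residents 336.6; capital account: acquisition of foreign patents and trademarks (non-produced assets) 40.7.)

116.9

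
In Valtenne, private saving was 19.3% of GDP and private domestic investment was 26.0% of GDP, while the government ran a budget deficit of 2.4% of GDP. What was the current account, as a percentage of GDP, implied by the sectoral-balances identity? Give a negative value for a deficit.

-9.1

By the sectoral-balances identity, CA = (S_private - I) + (T - G).
Private balance = 19.3 - 26.0 = -6.7
Government balance (T - G) = -2.4
CA = -6.7 + (-2.4) = -9.1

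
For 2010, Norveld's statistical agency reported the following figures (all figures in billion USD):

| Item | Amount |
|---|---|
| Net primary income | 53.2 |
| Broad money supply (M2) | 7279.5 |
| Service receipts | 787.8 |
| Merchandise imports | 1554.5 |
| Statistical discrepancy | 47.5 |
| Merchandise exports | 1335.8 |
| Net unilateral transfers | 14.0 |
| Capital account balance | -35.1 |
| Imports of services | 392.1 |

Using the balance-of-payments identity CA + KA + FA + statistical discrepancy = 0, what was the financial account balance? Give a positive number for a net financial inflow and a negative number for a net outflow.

Goods balance = 1335.8 - 1554.5 = -218.7
Services balance = 787.8 - 392.1 = 395.7
Trade balance (goods + services) = -218.7 + 395.7 = 177.0
Net primary income = 53.2
Net secondary income = 14.0
Current account = 177.0 + 53.2 + 14.0 = 244.2
Financial account = -(244.2 + (-35.1) + 47.5) = -256.6

-256.6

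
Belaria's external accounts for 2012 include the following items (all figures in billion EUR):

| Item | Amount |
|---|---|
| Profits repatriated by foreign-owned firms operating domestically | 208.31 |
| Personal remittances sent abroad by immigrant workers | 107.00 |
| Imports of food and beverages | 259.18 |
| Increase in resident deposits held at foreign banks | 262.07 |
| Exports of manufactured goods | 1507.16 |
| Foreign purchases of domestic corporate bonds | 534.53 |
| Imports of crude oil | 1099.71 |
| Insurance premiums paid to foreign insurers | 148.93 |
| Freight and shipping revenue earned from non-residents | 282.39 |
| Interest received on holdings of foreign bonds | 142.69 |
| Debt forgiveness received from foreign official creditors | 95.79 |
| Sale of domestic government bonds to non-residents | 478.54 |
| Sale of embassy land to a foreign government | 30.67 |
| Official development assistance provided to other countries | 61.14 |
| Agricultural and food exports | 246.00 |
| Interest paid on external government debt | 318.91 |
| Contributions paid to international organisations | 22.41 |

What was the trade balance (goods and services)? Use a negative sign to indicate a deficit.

Goods: -1099.71 + 246.00 - 259.18 + 1507.16 = 394.27
Services: -148.93 + 282.39 = 133.46
Trade balance = 394.27 + 133.46 = 527.73
(Excluded from the trade balance — primary income: profits repatriated by foreign-owned firms operating domestically 208.31, interest received on holdings of foreign bonds 142.69, interest paid on external government debt 318.91; secondary income: personal remittances sent abroad by immigrant workers 107.00, official development assistance provided to other countries 61.14, contributions paid to international organisations 22.41; financial account: increase in resident deposits held at foreign banks 262.07, foreign purchases of domestic corporate bonds 534.53, sale of domestic government bonds to non-residents 478.54; capital account: debt forgiveness received from foreign official creditors 95.79, sale of embassy land to a foreign government 30.67.)

527.73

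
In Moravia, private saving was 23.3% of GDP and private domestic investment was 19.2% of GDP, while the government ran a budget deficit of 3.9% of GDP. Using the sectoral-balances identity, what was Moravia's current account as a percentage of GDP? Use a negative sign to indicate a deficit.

By the sectoral-balances identity, CA = (S_private - I) + (T - G).
Private balance = 23.3 - 19.2 = 4.1
Government balance (T - G) = -3.9
CA = 4.1 + (-3.9) = 0.2

0.2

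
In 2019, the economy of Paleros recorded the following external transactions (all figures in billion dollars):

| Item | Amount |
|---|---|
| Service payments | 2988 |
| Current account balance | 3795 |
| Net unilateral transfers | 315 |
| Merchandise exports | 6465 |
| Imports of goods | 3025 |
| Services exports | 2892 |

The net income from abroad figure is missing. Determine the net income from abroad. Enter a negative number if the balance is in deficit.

136

Current account = goods balance + services balance + net primary income + net secondary income
Sum of the known components = 3659
Net income from abroad = CA - (known components) = 3795 - 3659 = 136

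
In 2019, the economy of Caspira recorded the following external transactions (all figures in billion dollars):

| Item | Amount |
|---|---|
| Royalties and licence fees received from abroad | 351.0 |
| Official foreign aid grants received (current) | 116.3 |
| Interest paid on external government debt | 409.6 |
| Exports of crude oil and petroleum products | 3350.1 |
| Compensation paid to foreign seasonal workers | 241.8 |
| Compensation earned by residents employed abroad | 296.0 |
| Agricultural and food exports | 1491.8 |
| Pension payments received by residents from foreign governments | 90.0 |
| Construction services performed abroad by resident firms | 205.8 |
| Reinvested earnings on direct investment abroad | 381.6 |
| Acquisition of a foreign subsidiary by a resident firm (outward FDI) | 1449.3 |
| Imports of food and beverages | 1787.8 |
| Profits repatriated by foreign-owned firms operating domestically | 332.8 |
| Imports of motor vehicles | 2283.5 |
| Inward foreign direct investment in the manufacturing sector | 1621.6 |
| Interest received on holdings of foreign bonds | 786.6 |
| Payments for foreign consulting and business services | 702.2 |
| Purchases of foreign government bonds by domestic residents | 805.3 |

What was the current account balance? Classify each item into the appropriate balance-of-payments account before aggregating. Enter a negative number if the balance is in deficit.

Goods: 1491.8 - 2283.5 - 1787.8 + 3350.1 = 770.6
Services: -702.2 + 205.8 + 351.0 = -145.4
Primary income: 786.6 + 381.6 + 296.0 - 332.8 - 241.8 - 409.6 = 480.0
Secondary income: 90.0 + 116.3 = 206.3
Current account = 770.6 + (-145.4) + 480.0 + 206.3 = 1311.5
(Excluded from the current account — financial account: acquisition of a foreign subsidiary by a resident firm (outward FDI) 1449.3, inward foreign direct investment in the manufacturing sector 1621.6, purchases of foreign government bonds by domestic residents 805.3.)

1311.5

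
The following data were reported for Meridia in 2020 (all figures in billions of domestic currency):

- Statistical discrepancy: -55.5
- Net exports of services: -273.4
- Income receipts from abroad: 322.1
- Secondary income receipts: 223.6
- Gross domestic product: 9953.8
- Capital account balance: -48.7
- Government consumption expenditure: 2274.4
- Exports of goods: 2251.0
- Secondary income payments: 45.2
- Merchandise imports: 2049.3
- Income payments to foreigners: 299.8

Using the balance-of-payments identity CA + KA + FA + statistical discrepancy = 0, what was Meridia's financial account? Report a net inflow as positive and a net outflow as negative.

Goods balance = 2251.0 - 2049.3 = 201.7
Services balance = -273.4
Trade balance (goods + services) = 201.7 + (-273.4) = -71.7
Net primary income = 322.1 - 299.8 = 22.3
Net secondary income = 223.6 - 45.2 = 178.4
Current account = -71.7 + 22.3 + 178.4 = 129.0
Financial account = -(129.0 + (-48.7) + (-55.5)) = -24.8

-24.8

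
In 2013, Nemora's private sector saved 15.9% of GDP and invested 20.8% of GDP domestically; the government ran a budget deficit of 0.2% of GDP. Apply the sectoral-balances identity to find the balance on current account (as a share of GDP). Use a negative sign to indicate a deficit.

-5.1

By the sectoral-balances identity, CA = (S_private - I) + (T - G).
Private balance = 15.9 - 20.8 = -4.9
Government balance (T - G) = -0.2
CA = -4.9 + (-0.2) = -5.1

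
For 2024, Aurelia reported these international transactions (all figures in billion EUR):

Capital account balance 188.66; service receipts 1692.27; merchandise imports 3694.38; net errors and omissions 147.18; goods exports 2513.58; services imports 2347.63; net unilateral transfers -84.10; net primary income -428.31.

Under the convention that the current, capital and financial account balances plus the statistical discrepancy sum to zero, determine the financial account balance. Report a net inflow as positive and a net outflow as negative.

2012.73

Goods balance = 2513.58 - 3694.38 = -1180.80
Services balance = 1692.27 - 2347.63 = -655.36
Trade balance (goods + services) = -1180.80 + (-655.36) = -1836.16
Net primary income = -428.31
Net secondary income = -84.10
Current account = -1836.16 + (-428.31) + (-84.10) = -2348.57
Financial account = -(-2348.57 + 188.66 + 147.18) = 2012.73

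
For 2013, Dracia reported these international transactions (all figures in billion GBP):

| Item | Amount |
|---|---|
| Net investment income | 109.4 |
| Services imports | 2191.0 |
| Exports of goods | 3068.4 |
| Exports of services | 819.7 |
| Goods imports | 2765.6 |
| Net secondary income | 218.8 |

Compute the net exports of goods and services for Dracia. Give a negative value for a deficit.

-1068.5

Goods balance = 3068.4 - 2765.6 = 302.8
Services balance = 819.7 - 2191.0 = -1371.3
Trade balance (goods + services) = 302.8 + (-1371.3) = -1068.5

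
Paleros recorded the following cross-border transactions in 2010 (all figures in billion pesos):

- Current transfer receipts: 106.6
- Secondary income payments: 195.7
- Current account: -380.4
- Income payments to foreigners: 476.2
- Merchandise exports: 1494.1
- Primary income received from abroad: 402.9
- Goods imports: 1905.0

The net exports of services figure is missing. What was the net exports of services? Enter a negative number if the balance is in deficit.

Current account = goods balance + services balance + net primary income + net secondary income
Sum of the known components = -573.3
Net exports of services = CA - (known components) = -380.4 - (-573.3) = 192.9

192.9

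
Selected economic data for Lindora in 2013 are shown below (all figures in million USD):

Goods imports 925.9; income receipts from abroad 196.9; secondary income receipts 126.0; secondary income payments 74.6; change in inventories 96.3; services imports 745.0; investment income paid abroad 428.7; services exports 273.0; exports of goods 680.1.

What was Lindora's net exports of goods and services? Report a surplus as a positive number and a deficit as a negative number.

Goods balance = 680.1 - 925.9 = -245.8
Services balance = 273.0 - 745.0 = -472.0
Trade balance (goods + services) = -245.8 + (-472.0) = -717.8

-717.8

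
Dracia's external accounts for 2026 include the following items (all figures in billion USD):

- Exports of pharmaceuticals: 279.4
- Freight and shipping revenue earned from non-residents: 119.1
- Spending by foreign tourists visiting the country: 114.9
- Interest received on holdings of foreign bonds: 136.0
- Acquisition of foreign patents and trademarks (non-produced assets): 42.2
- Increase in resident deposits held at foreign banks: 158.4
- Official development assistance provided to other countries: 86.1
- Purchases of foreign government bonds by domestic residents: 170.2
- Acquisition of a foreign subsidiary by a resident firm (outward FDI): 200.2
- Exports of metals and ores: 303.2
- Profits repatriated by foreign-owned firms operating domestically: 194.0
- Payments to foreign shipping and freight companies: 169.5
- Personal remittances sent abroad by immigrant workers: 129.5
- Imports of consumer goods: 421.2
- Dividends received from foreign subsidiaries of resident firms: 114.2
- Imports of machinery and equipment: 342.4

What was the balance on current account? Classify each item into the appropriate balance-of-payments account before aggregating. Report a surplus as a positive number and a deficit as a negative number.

-275.9

Goods: 279.4 + 303.2 - 342.4 - 421.2 = -181.0
Services: 119.1 - 169.5 + 114.9 = 64.5
Primary income: 114.2 - 194.0 + 136.0 = 56.2
Secondary income: -129.5 - 86.1 = -215.6
Current account = (-181.0) + 64.5 + 56.2 + (-215.6) = -275.9
(Excluded from the current account — capital account: acquisition of foreign patents and trademarks (non-produced assets) 42.2; financial account: increase in resident deposits held at foreign banks 158.4, purchases of foreign government bonds by domestic residents 170.2, acquisition of a foreign subsidiary by a resident firm (outward FDI) 200.2.)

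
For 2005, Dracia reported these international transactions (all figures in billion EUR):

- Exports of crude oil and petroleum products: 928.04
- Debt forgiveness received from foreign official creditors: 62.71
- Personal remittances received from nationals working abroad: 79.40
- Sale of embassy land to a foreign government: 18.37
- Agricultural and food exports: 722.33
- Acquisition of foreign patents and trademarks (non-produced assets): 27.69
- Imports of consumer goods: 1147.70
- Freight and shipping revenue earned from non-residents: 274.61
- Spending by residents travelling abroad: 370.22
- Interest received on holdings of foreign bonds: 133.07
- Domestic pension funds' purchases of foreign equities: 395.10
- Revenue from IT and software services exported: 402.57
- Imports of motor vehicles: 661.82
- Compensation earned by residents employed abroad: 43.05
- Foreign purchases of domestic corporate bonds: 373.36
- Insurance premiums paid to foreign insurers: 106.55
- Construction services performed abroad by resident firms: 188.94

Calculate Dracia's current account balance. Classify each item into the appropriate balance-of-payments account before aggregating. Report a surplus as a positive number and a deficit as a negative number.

485.72

Goods: 722.33 + 928.04 - 661.82 - 1147.70 = -159.15
Services: -106.55 - 370.22 + 188.94 + 402.57 + 274.61 = 389.35
Primary income: 133.07 + 43.05 = 176.12
Secondary income: 79.40
Current account = (-159.15) + 389.35 + 176.12 + 79.40 = 485.72
(Excluded from the current account — capital account: debt forgiveness received from foreign official creditors 62.71, sale of embassy land to a foreign government 18.37, acquisition of foreign patents and trademarks (non-produced assets) 27.69; financial account: domestic pension funds' purchases of foreign equities 395.10, foreign purchases of domestic corporate bonds 373.36.)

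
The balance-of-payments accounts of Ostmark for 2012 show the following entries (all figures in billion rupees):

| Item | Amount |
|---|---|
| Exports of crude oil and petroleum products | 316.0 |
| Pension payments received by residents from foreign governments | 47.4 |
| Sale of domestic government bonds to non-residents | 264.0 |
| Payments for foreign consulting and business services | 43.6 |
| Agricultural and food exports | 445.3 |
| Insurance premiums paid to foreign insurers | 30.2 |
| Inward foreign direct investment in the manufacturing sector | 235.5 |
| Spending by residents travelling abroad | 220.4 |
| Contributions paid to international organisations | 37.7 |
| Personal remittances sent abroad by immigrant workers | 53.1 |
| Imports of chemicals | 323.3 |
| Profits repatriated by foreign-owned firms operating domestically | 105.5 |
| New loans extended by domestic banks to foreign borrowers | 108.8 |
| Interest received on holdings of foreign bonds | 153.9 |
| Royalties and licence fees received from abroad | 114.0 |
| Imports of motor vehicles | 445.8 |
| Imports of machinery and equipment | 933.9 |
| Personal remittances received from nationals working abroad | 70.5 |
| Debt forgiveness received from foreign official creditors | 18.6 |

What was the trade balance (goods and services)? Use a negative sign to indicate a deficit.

Goods: -445.8 - 323.3 + 445.3 - 933.9 + 316.0 = -941.7
Services: -43.6 - 30.2 - 220.4 + 114.0 = -180.2
Trade balance = -941.7 + (-180.2) = -1121.9
(Excluded from the trade balance — secondary income: pension payments received by residents from foreign governments 47.4, contributions paid to international organisations 37.7, personal remittances sent abroad by immigrant workers 53.1, personal remittances received from nationals working abroad 70.5; financial account: sale of domestic government bonds to non-residents 264.0, inward foreign direct investment in the manufacturing sector 235.5, new loans extended by domestic banks to foreign borrowers 108.8; primary income: profits repatriated by foreign-owned firms operating domestically 105.5, interest received on holdings of foreign bonds 153.9; capital account: debt forgiveness received from foreign official creditors 18.6.)

-1121.9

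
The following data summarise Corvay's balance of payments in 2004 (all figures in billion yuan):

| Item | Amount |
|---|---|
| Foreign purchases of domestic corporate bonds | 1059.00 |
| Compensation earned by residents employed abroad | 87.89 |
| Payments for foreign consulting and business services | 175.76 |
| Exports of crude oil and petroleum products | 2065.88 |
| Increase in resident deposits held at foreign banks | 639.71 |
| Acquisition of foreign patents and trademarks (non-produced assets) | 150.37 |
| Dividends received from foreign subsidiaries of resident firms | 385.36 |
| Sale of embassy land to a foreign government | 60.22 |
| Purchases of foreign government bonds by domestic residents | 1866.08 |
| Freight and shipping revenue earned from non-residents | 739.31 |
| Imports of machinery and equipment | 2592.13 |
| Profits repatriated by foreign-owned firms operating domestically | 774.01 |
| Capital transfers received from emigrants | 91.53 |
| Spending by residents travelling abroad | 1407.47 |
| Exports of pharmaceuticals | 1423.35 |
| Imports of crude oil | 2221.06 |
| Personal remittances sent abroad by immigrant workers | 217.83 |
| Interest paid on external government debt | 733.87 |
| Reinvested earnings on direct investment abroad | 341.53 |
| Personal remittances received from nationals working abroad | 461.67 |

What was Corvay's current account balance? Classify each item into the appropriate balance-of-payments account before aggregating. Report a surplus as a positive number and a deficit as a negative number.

-2617.14

Goods: 2065.88 - 2221.06 + 1423.35 - 2592.13 = -1323.96
Services: -1407.47 - 175.76 + 739.31 = -843.92
Primary income: 385.36 - 774.01 + 87.89 + 341.53 - 733.87 = -693.10
Secondary income: 461.67 - 217.83 = 243.84
Current account = (-1323.96) + (-843.92) + (-693.10) + 243.84 = -2617.14
(Excluded from the current account — financial account: foreign purchases of domestic corporate bonds 1059.00, increase in resident deposits held at foreign banks 639.71, purchases of foreign government bonds by domestic residents 1866.08; capital account: acquisition of foreign patents and trademarks (non-produced assets) 150.37, sale of embassy land to a foreign government 60.22, capital transfers received from emigrants 91.53.)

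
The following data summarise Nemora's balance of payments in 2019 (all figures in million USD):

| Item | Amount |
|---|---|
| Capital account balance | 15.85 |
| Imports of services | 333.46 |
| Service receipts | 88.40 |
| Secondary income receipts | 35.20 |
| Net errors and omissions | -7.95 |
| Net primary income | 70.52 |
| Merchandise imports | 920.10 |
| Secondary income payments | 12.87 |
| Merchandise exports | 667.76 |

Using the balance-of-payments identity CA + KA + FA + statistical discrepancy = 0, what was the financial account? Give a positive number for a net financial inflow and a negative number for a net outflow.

396.65

Goods balance = 667.76 - 920.10 = -252.34
Services balance = 88.40 - 333.46 = -245.06
Trade balance (goods + services) = -252.34 + (-245.06) = -497.40
Net primary income = 70.52
Net secondary income = 35.20 - 12.87 = 22.33
Current account = -497.40 + 70.52 + 22.33 = -404.55
Financial account = -(-404.55 + 15.85 + (-7.95)) = 396.65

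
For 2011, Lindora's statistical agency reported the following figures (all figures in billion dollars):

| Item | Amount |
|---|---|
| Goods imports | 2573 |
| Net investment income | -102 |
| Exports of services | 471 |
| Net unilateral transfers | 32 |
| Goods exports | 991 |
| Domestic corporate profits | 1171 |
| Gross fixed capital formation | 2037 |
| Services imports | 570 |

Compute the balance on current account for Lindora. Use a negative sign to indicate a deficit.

-1751

Goods balance = 991 - 2573 = -1582
Services balance = 471 - 570 = -99
Trade balance (goods + services) = -1582 + (-99) = -1681
Net primary income = -102
Net secondary income = 32
Current account = -1681 + (-102) + 32 = -1751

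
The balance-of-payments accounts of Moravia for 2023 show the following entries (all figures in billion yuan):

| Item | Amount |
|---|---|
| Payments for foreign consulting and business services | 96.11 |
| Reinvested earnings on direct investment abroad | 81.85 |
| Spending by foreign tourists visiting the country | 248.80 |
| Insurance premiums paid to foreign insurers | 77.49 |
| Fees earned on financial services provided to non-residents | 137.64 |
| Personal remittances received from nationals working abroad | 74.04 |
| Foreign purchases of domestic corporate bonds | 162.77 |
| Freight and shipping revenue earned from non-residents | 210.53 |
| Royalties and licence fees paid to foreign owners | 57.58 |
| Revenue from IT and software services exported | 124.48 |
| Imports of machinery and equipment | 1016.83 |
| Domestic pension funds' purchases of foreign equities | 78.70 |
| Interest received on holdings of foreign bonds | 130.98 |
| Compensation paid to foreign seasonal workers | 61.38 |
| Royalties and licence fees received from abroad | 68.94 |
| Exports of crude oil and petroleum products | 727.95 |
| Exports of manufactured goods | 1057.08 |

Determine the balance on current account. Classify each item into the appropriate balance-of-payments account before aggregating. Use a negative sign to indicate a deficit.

Goods: 1057.08 - 1016.83 + 727.95 = 768.20
Services: -77.49 + 137.64 + 68.94 - 57.58 + 248.80 + 124.48 + 210.53 - 96.11 = 559.21
Primary income: 81.85 - 61.38 + 130.98 = 151.45
Secondary income: 74.04
Current account = 768.20 + 559.21 + 151.45 + 74.04 = 1552.90
(Excluded from the current account — financial account: foreign purchases of domestic corporate bonds 162.77, domestic pension funds' purchases of foreign equities 78.70.)

1552.90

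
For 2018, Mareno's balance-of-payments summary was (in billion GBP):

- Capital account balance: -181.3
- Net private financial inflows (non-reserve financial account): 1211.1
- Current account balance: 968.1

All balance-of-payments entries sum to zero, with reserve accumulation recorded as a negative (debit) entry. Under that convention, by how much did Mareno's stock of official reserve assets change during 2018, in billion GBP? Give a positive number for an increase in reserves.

1997.9

Official reserve transactions balance = -(968.1 + (-181.3) + 1211.1) = -1997.9
An accumulation of reserves is recorded as a debit (negative entry), so the change in the stock of reserves is the negative of that balance.
Change in official reserves = -(-1997.9) = 1997.9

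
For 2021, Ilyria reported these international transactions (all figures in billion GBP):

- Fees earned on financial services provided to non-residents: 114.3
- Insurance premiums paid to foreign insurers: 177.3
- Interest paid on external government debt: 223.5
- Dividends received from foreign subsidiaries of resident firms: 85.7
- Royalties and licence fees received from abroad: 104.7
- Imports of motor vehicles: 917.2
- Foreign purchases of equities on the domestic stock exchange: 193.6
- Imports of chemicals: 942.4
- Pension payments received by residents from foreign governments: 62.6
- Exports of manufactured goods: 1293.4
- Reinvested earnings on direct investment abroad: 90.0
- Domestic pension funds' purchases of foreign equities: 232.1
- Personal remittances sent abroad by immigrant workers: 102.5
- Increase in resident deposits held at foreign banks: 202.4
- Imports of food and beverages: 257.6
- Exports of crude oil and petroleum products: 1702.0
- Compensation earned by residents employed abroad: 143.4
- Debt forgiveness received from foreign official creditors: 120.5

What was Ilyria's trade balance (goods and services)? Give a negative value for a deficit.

919.9

Goods: 1293.4 - 917.2 + 1702.0 - 942.4 - 257.6 = 878.2
Services: -177.3 + 114.3 + 104.7 = 41.7
Trade balance = 878.2 + 41.7 = 919.9
(Excluded from the trade balance — primary income: interest paid on external government debt 223.5, dividends received from foreign subsidiaries of resident firms 85.7, reinvested earnings on direct investment abroad 90.0, compensation earned by residents employed abroad 143.4; financial account: foreign purchases of equities on the domestic stock exchange 193.6, domestic pension funds' purchases of foreign equities 232.1, increase in resident deposits held at foreign banks 202.4; secondary income: pension payments received by residents from foreign governments 62.6, personal remittances sent abroad by immigrant workers 102.5; capital account: debt forgiveness received from foreign official creditors 120.5.)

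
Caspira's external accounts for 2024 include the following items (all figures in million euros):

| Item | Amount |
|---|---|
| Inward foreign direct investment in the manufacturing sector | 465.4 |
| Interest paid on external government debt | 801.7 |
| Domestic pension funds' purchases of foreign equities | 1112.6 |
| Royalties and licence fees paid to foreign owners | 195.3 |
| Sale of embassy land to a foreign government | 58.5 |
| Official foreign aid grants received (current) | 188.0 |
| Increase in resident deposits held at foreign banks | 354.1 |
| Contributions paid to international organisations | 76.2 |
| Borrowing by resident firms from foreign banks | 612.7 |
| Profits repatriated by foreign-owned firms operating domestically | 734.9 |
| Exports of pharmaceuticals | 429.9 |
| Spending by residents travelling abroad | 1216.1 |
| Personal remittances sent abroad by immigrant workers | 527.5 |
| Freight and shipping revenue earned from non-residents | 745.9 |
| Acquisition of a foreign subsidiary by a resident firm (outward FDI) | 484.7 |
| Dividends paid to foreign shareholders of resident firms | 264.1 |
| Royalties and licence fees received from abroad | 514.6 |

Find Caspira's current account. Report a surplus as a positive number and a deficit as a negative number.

-1937.4

Goods: 429.9
Services: -1216.1 + 745.9 + 514.6 - 195.3 = -150.9
Primary income: -801.7 - 264.1 - 734.9 = -1800.7
Secondary income: 188.0 - 527.5 - 76.2 = -415.7
Current account = 429.9 + (-150.9) + (-1800.7) + (-415.7) = -1937.4
(Excluded from the current account — financial account: inward foreign direct investment in the manufacturing sector 465.4, domestic pension funds' purchases of foreign equities 1112.6, increase in resident deposits held at foreign banks 354.1, borrowing by resident firms from foreign banks 612.7, acquisition of a foreign subsidiary by a resident firm (outward FDI) 484.7; capital account: sale of embassy land to a foreign government 58.5.)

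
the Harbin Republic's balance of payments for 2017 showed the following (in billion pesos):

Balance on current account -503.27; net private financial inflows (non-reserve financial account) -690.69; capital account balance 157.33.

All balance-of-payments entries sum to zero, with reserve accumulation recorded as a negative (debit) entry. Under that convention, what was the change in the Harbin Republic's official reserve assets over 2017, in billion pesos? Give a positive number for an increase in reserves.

Official reserve transactions balance = -((-503.27) + 157.33 + (-690.69)) = 1036.63
An accumulation of reserves is recorded as a debit (negative entry), so the change in the stock of reserves is the negative of that balance.
Change in official reserves = -(1036.63) = -1036.63

-1036.63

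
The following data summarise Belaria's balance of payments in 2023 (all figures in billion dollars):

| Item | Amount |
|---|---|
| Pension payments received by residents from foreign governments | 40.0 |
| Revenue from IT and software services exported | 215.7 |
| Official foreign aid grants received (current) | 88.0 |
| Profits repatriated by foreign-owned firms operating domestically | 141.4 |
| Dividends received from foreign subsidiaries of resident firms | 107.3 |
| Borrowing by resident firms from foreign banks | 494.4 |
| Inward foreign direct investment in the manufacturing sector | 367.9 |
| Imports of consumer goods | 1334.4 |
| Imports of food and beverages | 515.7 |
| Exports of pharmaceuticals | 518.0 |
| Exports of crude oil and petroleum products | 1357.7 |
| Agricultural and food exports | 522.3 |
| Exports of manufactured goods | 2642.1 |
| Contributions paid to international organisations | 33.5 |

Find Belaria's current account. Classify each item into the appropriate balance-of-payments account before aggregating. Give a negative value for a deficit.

Goods: 518.0 + 2642.1 - 515.7 - 1334.4 + 1357.7 + 522.3 = 3190.0
Services: 215.7
Primary income: 107.3 - 141.4 = -34.1
Secondary income: 88.0 - 33.5 + 40.0 = 94.5
Current account = 3190.0 + 215.7 + (-34.1) + 94.5 = 3466.1
(Excluded from the current account — financial account: borrowing by resident firms from foreign banks 494.4, inward foreign direct investment in the manufacturing sector 367.9.)

3466.1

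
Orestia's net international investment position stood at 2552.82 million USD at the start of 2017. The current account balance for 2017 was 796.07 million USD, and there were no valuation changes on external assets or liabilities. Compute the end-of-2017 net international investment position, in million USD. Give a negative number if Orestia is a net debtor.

With no valuation effects, change in NIIP = current account = 796.07
End-of-year NIIP = 2552.82 + 796.07 = 3348.89

3348.89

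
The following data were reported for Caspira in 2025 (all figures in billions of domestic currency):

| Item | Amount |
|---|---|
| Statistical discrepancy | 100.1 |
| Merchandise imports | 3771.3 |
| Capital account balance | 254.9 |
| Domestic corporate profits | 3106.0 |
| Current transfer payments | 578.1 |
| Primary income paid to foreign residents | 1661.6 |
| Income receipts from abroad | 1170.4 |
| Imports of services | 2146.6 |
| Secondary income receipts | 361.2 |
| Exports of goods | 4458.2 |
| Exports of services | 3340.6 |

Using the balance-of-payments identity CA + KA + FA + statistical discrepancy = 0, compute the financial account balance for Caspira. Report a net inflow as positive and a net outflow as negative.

Goods balance = 4458.2 - 3771.3 = 686.9
Services balance = 3340.6 - 2146.6 = 1194.0
Trade balance (goods + services) = 686.9 + 1194.0 = 1880.9
Net primary income = 1170.4 - 1661.6 = -491.2
Net secondary income = 361.2 - 578.1 = -216.9
Current account = 1880.9 + (-491.2) + (-216.9) = 1172.8
Financial account = -(1172.8 + 254.9 + 100.1) = -1527.8

-1527.8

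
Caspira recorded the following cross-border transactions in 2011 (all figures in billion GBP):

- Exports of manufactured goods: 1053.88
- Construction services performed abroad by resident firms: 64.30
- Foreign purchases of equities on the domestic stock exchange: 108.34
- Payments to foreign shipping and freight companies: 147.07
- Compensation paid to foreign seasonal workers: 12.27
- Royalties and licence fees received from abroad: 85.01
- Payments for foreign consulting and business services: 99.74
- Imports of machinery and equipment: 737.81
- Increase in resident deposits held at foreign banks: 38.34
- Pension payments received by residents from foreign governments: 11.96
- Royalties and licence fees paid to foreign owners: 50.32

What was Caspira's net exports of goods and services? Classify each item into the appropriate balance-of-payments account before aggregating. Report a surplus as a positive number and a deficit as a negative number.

168.25

Goods: -737.81 + 1053.88 = 316.07
Services: -99.74 - 50.32 + 64.30 - 147.07 + 85.01 = -147.82
Trade balance = 316.07 + (-147.82) = 168.25
(Excluded from the trade balance — financial account: foreign purchases of equities on the domestic stock exchange 108.34, increase in resident deposits held at foreign banks 38.34; primary income: compensation paid to foreign seasonal workers 12.27; secondary income: pension payments received by residents from foreign governments 11.96.)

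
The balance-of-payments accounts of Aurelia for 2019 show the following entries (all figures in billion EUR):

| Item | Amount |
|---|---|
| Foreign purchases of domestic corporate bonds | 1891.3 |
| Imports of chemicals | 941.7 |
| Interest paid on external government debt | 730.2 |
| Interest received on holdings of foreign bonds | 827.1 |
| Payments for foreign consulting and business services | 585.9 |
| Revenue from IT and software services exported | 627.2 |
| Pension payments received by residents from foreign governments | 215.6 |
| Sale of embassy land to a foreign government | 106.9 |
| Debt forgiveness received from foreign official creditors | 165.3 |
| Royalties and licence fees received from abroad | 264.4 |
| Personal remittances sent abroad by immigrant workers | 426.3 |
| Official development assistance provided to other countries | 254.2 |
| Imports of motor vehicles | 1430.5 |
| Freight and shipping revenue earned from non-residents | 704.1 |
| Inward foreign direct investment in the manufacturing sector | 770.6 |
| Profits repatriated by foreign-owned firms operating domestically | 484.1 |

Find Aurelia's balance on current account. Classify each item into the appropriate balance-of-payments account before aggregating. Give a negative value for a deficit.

Goods: -941.7 - 1430.5 = -2372.2
Services: 704.1 + 264.4 - 585.9 + 627.2 = 1009.8
Primary income: -484.1 + 827.1 - 730.2 = -387.2
Secondary income: 215.6 - 254.2 - 426.3 = -464.9
Current account = (-2372.2) + 1009.8 + (-387.2) + (-464.9) = -2214.5
(Excluded from the current account — financial account: foreign purchases of domestic corporate bonds 1891.3, inward foreign direct investment in the manufacturing sector 770.6; capital account: sale of embassy land to a foreign government 106.9, debt forgiveness received from foreign official creditors 165.3.)

-2214.5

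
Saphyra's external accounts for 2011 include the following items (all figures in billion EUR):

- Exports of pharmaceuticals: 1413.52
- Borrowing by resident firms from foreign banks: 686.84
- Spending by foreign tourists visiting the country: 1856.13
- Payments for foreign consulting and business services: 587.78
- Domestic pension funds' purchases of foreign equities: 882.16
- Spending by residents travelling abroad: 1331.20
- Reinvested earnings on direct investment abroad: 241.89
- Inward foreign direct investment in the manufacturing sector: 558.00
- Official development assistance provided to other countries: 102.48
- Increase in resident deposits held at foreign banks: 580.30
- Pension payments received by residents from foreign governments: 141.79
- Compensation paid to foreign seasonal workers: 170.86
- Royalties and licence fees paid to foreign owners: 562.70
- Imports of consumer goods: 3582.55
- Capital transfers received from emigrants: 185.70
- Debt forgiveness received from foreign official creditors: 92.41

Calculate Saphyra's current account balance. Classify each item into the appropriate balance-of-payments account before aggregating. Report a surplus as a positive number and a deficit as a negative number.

Goods: -3582.55 + 1413.52 = -2169.03
Services: -562.70 - 587.78 - 1331.20 + 1856.13 = -625.55
Primary income: -170.86 + 241.89 = 71.03
Secondary income: 141.79 - 102.48 = 39.31
Current account = (-2169.03) + (-625.55) + 71.03 + 39.31 = -2684.24
(Excluded from the current account — financial account: borrowing by resident firms from foreign banks 686.84, domestic pension funds' purchases of foreign equities 882.16, inward foreign direct investment in the manufacturing sector 558.00, increase in resident deposits held at foreign banks 580.30; capital account: capital transfers received from emigrants 185.70, debt forgiveness received from foreign official creditors 92.41.)

-2684.24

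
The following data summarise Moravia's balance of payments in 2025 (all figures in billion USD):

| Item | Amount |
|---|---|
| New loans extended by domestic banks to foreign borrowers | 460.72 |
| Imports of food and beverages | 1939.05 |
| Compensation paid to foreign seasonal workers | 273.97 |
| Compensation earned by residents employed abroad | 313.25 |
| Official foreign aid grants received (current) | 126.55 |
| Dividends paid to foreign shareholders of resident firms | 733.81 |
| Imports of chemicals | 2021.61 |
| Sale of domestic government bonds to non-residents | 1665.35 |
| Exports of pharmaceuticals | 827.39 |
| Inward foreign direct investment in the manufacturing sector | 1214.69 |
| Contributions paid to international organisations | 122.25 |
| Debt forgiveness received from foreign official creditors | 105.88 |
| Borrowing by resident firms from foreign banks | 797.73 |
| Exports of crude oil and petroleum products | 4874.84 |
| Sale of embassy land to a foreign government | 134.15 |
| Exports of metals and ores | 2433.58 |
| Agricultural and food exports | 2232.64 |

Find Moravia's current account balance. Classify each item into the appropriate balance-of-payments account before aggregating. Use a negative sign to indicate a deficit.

Goods: 827.39 - 2021.61 - 1939.05 + 4874.84 + 2433.58 + 2232.64 = 6407.79
Primary income: -273.97 + 313.25 - 733.81 = -694.53
Secondary income: -122.25 + 126.55 = 4.30
Current account = 6407.79 + (-694.53) + 4.30 = 5717.56
(Excluded from the current account — financial account: new loans extended by domestic banks to foreign borrowers 460.72, sale of domestic government bonds to non-residents 1665.35, inward foreign direct investment in the manufacturing sector 1214.69, borrowing by resident firms from foreign banks 797.73; capital account: debt forgiveness received from foreign official creditors 105.88, sale of embassy land to a foreign government 134.15.)

5717.56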